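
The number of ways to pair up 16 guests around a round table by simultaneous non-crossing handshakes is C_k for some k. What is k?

8

With 16 = 2·8 people, non-crossing handshake pairings are non-crossing perfect matchings on a circle, counted by C_8.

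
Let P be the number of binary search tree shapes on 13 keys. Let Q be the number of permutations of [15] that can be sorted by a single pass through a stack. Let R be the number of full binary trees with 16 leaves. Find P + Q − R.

Binary trees (left/right distinguished) on n nodes are counted by C_n; here n = 13. So P = C_13 = 742900.
Stack-sortable permutations are exactly the 231-avoiding ones, counted by C_n; here n = 15. So Q = C_15 = 9694845.
A full binary tree with L leaves has L−1 internal nodes and is counted by C_{L−1}; L = 16 gives C_15. So R = C_15 = 9694845.
P + Q − R = 742900 + 9694845 − 9694845 = 742900.

742900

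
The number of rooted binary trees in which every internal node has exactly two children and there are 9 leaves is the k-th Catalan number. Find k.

8

Full binary trees with 9 leaves have 9−1 = 8 internal nodes, so there are C_8 of them.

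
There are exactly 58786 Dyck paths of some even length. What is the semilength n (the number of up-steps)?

Dyck paths of semilength n are counted by C_n. Since C_11 = 58786, the index is 11.

11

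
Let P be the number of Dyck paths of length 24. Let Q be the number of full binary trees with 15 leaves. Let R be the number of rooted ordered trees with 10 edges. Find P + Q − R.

Dyck paths of semilength n (length 2n) are counted by C_n; here n = 12. So P = C_12 = 208012.
A full binary tree with L leaves has L−1 internal nodes and is counted by C_{L−1}; L = 15 gives C_14. So Q = C_14 = 2674440.
Rooted ordered trees with n edges are counted by C_n; here n = 10. So R = C_10 = 16796.
P + Q − R = 208012 + 2674440 − 16796 = 2865656.

2865656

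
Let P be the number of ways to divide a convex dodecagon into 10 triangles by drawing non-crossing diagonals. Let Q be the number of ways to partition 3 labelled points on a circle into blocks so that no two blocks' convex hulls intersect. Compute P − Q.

Triangulations of a convex m-gon are counted by C_{m−2}; with m = 12 this is C_10. So P = C_10 = 16796.
The non-crossing partitions of [3] form a lattice of size C_3. So Q = C_3 = 5.
P − Q = 16796 − 5 = 16791.

16791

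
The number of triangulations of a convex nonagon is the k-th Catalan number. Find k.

A convex 9-gon is triangulated into 7 triangles, and the number of such triangulations is the Catalan number C_{9−2} = C_7.

7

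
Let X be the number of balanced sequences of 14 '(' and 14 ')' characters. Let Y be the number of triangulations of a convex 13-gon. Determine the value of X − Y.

With 14 pairs the number of balanced bracket strings is the Catalan number C_14. So X = C_14 = 2674440.
Triangulations of a convex m-gon are counted by C_{m−2}; with m = 13 this is C_11. So Y = C_11 = 58786.
X − Y = 2674440 − 58786 = 2615654.

2615654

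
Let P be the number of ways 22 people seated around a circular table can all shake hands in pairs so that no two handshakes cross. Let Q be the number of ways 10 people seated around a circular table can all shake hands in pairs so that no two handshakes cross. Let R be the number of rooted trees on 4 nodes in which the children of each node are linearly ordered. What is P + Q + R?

58833

With 22 = 2·11 people, non-crossing handshake pairings are non-crossing perfect matchings on a circle, counted by C_11. So P = C_11 = 58786.
With 10 = 2·5 people, non-crossing handshake pairings are non-crossing perfect matchings on a circle, counted by C_5. So Q = C_5 = 42.
A rooted plane tree on 4 nodes has 3 edges, and such trees are counted by C_3. So R = C_3 = 5.
P + Q + R = 58786 + 42 + 5 = 58833.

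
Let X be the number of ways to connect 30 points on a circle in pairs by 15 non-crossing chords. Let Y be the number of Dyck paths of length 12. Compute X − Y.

Non-crossing perfect matchings of 2n points on a circle are counted by C_n; with 30 points, n = 15. So X = C_15 = 9694845.
A Dyck path with 6 up-steps and 6 down-steps has semilength 6, so there are C_6 of them. So Y = C_6 = 132.
X − Y = 9694845 − 132 = 9694713.

9694713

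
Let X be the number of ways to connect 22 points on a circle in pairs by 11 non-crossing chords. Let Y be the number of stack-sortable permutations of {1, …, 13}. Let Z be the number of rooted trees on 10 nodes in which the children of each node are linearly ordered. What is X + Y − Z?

Pairing 22 circle points by 11 non-crossing chords gives C_11 matchings. So X = C_11 = 58786.
By Knuth's characterisation, the stack-sortable permutations of length 13 are the 231-avoiders, numbering C_13. So Y = C_13 = 742900.
A rooted plane tree on 10 nodes has 9 edges, and such trees are counted by C_9. So Z = C_9 = 4862.
X + Y − Z = 58786 + 742900 − 4862 = 796824.

796824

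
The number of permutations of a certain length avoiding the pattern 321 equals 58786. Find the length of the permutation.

Permutations of [n] avoiding a fixed length-3 pattern are counted by C_n; 58786 = C_11.

11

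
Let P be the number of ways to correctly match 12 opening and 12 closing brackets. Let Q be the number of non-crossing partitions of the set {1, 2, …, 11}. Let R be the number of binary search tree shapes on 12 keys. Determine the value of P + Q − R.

A balanced arrangement of 12 bracket pairs is a Dyck word of semilength 12, so the count is C_12. So P = C_12 = 208012.
The non-crossing partitions of [11] form a lattice of size C_11. So Q = C_11 = 58786.
Binary trees (left/right distinguished) on n nodes are counted by C_n; here n = 12. So R = C_12 = 208012.
P + Q − R = 208012 + 58786 − 208012 = 58786.

58786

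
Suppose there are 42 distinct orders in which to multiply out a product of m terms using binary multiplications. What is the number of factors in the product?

6

Parenthesizations of m factors are counted by C_{m−1}. Since C_5 = 42, the index is 5.
So the index is 5, and the number of factors is 5 + 1 = 6.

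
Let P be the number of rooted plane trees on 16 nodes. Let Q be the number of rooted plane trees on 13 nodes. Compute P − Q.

A rooted plane tree on 16 nodes has 15 edges, and such trees are counted by C_15. So P = C_15 = 9694845.
A rooted plane tree on 13 nodes has 12 edges, and such trees are counted by C_12. So Q = C_12 = 208012.
P − Q = 9694845 − 208012 = 9486833.

9486833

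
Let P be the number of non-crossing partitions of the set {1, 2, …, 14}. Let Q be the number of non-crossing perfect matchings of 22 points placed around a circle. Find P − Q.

The non-crossing partitions of [14] form a lattice of size C_14. So P = C_14 = 2674440.
Pairing 22 circle points by 11 non-crossing chords gives C_11 matchings. So Q = C_11 = 58786.
P − Q = 2674440 − 58786 = 2615654.

2615654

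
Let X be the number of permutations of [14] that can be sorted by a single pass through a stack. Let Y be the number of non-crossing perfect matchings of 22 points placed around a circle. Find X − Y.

2615654

By Knuth's characterisation, the stack-sortable permutations of length 14 are the 231-avoiders, numbering C_14. So X = C_14 = 2674440.
Non-crossing perfect matchings of 2n points on a circle are counted by C_n; with 22 points, n = 11. So Y = C_11 = 58786.
X − Y = 2674440 − 58786 = 2615654.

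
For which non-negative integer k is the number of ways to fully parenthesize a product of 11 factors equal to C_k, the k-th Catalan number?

10

Parenthesizations of m factors correspond to full binary trees with m leaves, counted by C_{m−1}; m = 11 gives C_10.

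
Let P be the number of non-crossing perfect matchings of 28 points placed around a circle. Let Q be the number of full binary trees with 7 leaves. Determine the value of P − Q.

Pairing 28 circle points by 14 non-crossing chords gives C_14 matchings. So P = C_14 = 2674440.
A full binary tree with L leaves has L−1 internal nodes and is counted by C_{L−1}; L = 7 gives C_6. So Q = C_6 = 132.
P − Q = 2674440 − 132 = 2674308.

2674308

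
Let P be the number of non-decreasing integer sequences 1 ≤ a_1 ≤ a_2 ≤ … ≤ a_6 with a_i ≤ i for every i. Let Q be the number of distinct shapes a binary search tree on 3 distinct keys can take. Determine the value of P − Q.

Such sub-staircase sequences of length n are counted by C_n; here n = 6. So P = C_6 = 132.
There are C_n binary search tree shapes on n keys; with n = 3 that is C_3. So Q = C_3 = 5.
P − Q = 132 − 5 = 127.

127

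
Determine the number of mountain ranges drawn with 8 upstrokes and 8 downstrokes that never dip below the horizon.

1430

Paths of 8 up- and 8 down-steps that never dip below the axis are Dyck paths; their count is C_8.
C_8 = C(16,8)/9 = 12870/9 = 1430.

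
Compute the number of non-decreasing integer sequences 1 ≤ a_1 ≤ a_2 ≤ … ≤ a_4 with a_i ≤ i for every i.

14

Such sub-staircase sequences of length n are counted by C_n; here n = 4.
C_4 = C(8,4)/5 = 70/5 = 14.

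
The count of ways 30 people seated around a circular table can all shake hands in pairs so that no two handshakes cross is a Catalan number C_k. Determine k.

Non-crossing handshake pairings of 2n people are counted by C_n; 30 people gives n = 15.

15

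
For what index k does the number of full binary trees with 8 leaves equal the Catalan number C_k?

7

Full binary trees with 8 leaves have 8−1 = 7 internal nodes, so there are C_7 of them.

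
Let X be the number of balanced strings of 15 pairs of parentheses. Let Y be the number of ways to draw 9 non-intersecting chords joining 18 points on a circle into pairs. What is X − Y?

9689983

With 15 pairs the number of balanced bracket strings is the Catalan number C_15. So X = C_15 = 9694845.
Non-crossing perfect matchings of 2n points on a circle are counted by C_n; with 18 points, n = 9. So Y = C_9 = 4862.
X − Y = 9694845 − 4862 = 9689983.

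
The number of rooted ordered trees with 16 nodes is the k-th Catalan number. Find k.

15

A rooted plane tree on 16 nodes has 15 edges, and such trees are counted by C_15.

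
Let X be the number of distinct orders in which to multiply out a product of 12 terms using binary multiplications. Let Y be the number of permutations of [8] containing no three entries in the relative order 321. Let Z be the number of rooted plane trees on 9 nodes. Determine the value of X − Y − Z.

55926

Bracketing 12 factors into binary products is counted by C_{12−1} = C_11. So X = C_11 = 58786.
Permutations of [n] avoiding any single length-3 pattern are counted by C_n; here n = 8. So Y = C_8 = 1430.
Rooted ordered (plane) trees on m nodes have m−1 edges and are counted by C_{m−1}; m = 9 gives C_8. So Z = C_8 = 1430.
X − Y − Z = 58786 − 1430 − 1430 = 55926.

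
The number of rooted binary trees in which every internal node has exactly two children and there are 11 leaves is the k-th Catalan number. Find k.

Full binary trees with 11 leaves have 11−1 = 10 internal nodes, so there are C_10 of them.

10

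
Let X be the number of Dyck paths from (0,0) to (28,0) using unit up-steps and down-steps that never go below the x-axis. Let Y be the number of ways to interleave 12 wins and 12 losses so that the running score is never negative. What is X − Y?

Paths of 14 up- and 14 down-steps that never dip below the axis are Dyck paths; their count is C_14. So X = C_14 = 2674440.
Ballot sequences with n votes each where one side never trails are Dyck words, counted by C_n; here n = 12. So Y = C_12 = 208012.
X − Y = 2674440 − 208012 = 2466428.

2466428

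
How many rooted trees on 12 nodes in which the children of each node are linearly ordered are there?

58786

Rooted ordered (plane) trees on m nodes have m−1 edges and are counted by C_{m−1}; m = 12 gives C_11.
C_11 = 58786.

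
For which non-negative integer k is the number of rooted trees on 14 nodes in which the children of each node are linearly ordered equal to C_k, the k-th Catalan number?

Rooted ordered (plane) trees on m nodes have m−1 edges and are counted by C_{m−1}; m = 14 gives C_13.

13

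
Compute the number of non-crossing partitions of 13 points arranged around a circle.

742900

The non-crossing partitions of [13] form a lattice of size C_13.
C_13 = 742900.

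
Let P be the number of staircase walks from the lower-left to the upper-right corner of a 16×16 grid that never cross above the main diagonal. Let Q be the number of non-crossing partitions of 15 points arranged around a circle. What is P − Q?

25662825

Sub-diagonal monotone paths from (0,0) to (16,16) biject with Dyck paths of semilength 16, giving C_16. So P = C_16 = 35357670.
Non-crossing partitions of an n-element set are counted by C_n; here n = 15. So Q = C_15 = 9694845.
P − Q = 35357670 − 9694845 = 25662825.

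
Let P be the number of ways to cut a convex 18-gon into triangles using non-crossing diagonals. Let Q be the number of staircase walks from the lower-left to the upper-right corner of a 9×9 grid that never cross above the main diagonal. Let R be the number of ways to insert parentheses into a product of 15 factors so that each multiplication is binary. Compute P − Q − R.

32678368

Triangulations of a convex m-gon are counted by C_{m−2}; with m = 18 this is C_16. So P = C_16 = 35357670.
Sub-diagonal monotone paths from (0,0) to (9,9) biject with Dyck paths of semilength 9, giving C_9. So Q = C_9 = 4862.
Ways to associate a product of 15 factors correspond to binary trees on 15 leaves, so the count is C_14. So R = C_14 = 2674440.
P − Q − R = 35357670 − 4862 − 2674440 = 32678368.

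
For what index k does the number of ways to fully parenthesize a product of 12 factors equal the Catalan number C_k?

11

Ways to associate a product of 12 factors correspond to binary trees on 12 leaves, so the count is C_11.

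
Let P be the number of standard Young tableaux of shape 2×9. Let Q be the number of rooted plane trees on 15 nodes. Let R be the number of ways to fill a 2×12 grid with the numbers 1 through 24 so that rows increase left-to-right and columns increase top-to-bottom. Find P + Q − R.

2471290

Standard Young tableaux of shape 2×n are counted by C_n; here n = 9. So P = C_9 = 4862.
Rooted ordered (plane) trees on m nodes have m−1 edges and are counted by C_{m−1}; m = 15 gives C_14. So Q = C_14 = 2674440.
By the hook-length formula (or a Dyck-path bijection), SYT of shape 2×12 number C_12. So R = C_12 = 208012.
P + Q − R = 4862 + 2674440 − 208012 = 2471290.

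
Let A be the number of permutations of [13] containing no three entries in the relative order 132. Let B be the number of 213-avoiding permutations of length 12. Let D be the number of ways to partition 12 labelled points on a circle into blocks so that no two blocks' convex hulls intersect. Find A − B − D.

Permutations of [n] avoiding any single length-3 pattern are counted by C_n; here n = 13. So A = C_13 = 742900.
For any fixed pattern of length 3, the pattern-avoiding permutations of [12] number C_12. So B = C_12 = 208012.
The non-crossing partitions of [12] form a lattice of size C_12. So D = C_12 = 208012.
A − B − D = 742900 − 208012 − 208012 = 326876.

326876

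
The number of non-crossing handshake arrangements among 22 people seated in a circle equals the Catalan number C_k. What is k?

Non-crossing handshake pairings of 2n people are counted by C_n; 22 people gives n = 11.

11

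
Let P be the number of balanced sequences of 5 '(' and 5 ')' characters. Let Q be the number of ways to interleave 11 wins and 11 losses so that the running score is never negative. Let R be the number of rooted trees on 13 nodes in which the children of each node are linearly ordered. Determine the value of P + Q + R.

Balanced strings of n pairs of brackets are counted by C_n; here n = 5. So P = C_5 = 42.
Reading a vote for the leader as '(' and for the other as ')' turns such a sequence into a balanced string of 11 pairs, so the count is C_11. So Q = C_11 = 58786.
Rooted ordered (plane) trees on m nodes have m−1 edges and are counted by C_{m−1}; m = 13 gives C_12. So R = C_12 = 208012.
P + Q + R = 42 + 58786 + 208012 = 266840.

266840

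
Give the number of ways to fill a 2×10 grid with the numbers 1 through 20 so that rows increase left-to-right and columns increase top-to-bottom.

16796

By the hook-length formula (or a Dyck-path bijection), SYT of shape 2×10 number C_10.
C_10 = 16796.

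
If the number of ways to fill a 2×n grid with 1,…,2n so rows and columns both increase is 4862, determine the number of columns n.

Standard Young tableaux of shape 2×n are counted by C_n; 4862 = C_9.

9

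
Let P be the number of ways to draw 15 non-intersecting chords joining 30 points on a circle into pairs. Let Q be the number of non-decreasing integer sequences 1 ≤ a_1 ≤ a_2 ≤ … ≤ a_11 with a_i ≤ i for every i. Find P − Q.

9636059

Non-crossing perfect matchings of 2n points on a circle are counted by C_n; with 30 points, n = 15. So P = C_15 = 9694845.
Such sub-staircase sequences of length n are counted by C_n; here n = 11. So Q = C_11 = 58786.
P − Q = 9694845 − 58786 = 9636059.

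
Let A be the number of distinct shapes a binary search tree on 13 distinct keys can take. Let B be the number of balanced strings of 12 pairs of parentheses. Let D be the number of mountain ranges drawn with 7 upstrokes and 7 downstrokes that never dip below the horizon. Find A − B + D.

535317

Binary trees (left/right distinguished) on n nodes are counted by C_n; here n = 13. So A = C_13 = 742900.
A balanced arrangement of 12 bracket pairs is a Dyck word of semilength 12, so the count is C_12. So B = C_12 = 208012.
A Dyck path with 7 up-steps and 7 down-steps has semilength 7, so there are C_7 of them. So D = C_7 = 429.
A − B + D = 742900 − 208012 + 429 = 535317.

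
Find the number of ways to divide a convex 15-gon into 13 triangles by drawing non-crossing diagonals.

A convex 15-gon is triangulated into 13 triangles, and the number of such triangulations is the Catalan number C_{15−2} = C_13.
C_13 = C(26,13)/14 = 10400600/14 = 742900.

742900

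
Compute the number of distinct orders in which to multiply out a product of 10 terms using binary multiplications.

Parenthesizations of m factors correspond to full binary trees with m leaves, counted by C_{m−1}; m = 10 gives C_9.
C_9 = C(18,9)/10 = 48620/10 = 4862.

4862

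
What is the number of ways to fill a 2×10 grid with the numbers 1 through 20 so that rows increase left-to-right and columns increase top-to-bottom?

16796

By the hook-length formula (or a Dyck-path bijection), SYT of shape 2×10 number C_10.
C_10 = C_9 · 2(2·9+1)/(9+2) = 4862 · 38/11 = 16796.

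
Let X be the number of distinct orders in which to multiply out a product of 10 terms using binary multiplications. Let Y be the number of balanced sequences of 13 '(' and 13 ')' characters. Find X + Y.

747762

Bracketing 10 factors into binary products is counted by C_{10−1} = C_9. So X = C_9 = 4862.
A balanced arrangement of 13 bracket pairs is a Dyck word of semilength 13, so the count is C_13. So Y = C_13 = 742900.
X + Y = 4862 + 742900 = 747762.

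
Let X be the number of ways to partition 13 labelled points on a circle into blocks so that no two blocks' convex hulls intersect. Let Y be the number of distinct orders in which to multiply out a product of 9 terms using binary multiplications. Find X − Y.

The non-crossing partitions of [13] form a lattice of size C_13. So X = C_13 = 742900.
Bracketing 9 factors into binary products is counted by C_{9−1} = C_8. So Y = C_8 = 1430.
X − Y = 742900 − 1430 = 741470.

741470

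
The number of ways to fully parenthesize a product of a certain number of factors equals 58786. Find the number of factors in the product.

Parenthesizations of m factors are counted by C_{m−1}; 58786 = C_11.
So the index is 11, and the number of factors is 11 + 1 = 12.

12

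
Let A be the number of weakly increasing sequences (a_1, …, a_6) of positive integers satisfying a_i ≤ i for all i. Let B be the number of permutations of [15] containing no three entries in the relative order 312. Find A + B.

Such sub-staircase sequences of length n are counted by C_n; here n = 6. So A = C_6 = 132.
For any fixed pattern of length 3, the pattern-avoiding permutations of [15] number C_15. So B = C_15 = 9694845.
A + B = 132 + 9694845 = 9694977.

9694977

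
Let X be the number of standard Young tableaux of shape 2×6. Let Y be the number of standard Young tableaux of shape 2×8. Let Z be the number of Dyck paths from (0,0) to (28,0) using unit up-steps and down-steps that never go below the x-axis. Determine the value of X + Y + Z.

2676002

Standard Young tableaux of shape 2×n are counted by C_n; here n = 6. So X = C_6 = 132.
By the hook-length formula (or a Dyck-path bijection), SYT of shape 2×8 number C_8. So Y = C_8 = 1430.
Dyck paths of semilength n (length 2n) are counted by C_n; here n = 14. So Z = C_14 = 2674440.
X + Y + Z = 132 + 1430 + 2674440 = 2676002.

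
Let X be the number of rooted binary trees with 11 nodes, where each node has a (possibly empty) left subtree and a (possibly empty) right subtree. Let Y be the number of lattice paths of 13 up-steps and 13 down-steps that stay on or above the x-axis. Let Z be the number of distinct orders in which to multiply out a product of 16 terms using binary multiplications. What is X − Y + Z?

9010731

Rooted binary trees with 11 nodes (each child slot possibly empty) number C_11. So X = C_11 = 58786.
Dyck paths of semilength n (length 2n) are counted by C_n; here n = 13. So Y = C_13 = 742900.
Ways to associate a product of 16 factors correspond to binary trees on 16 leaves, so the count is C_15. So Z = C_15 = 9694845.
X − Y + Z = 58786 − 742900 + 9694845 = 9010731.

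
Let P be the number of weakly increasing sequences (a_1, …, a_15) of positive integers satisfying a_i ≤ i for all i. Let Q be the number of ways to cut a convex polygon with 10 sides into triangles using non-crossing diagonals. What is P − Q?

9693415

Such sub-staircase sequences of length n are counted by C_n; here n = 15. So P = C_15 = 9694845.
Triangulations of a convex m-gon are counted by C_{m−2}; with m = 10 this is C_8. So Q = C_8 = 1430.
P − Q = 9694845 − 1430 = 9693415.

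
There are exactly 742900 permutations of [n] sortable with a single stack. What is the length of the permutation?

Stack-sortable permutations of [n] are counted by C_n; 742900 = C_13.

13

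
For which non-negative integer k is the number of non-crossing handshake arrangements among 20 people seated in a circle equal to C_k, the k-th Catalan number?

With 20 = 2·10 people, non-crossing handshake pairings are non-crossing perfect matchings on a circle, counted by C_10.

10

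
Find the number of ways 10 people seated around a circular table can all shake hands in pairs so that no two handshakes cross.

42

Non-crossing handshake pairings of 2n people are counted by C_n; 10 people gives n = 5.
C_5 = C(10,5)/6 = 252/6 = 42.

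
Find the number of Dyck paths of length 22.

58786

Dyck paths of semilength n (length 2n) are counted by C_n; here n = 11.
C_11 = C(22,11)/12 = 705432/12 = 58786.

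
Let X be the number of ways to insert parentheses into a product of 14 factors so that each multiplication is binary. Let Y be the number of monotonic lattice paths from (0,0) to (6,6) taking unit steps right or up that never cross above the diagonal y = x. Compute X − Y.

742768

Ways to associate a product of 14 factors correspond to binary trees on 14 leaves, so the count is C_13. So X = C_13 = 742900.
Monotone paths in an n×n grid that stay weakly below the diagonal are counted by C_n; here n = 6. So Y = C_6 = 132.
X − Y = 742900 − 132 = 742768.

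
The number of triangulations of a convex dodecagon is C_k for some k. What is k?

The number of triangulations of a 12-gon is the Catalan number C_10 (index = sides − 2).

10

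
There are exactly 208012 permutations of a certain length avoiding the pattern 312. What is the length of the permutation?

12

Permutations of [n] avoiding a fixed length-3 pattern are counted by C_n; 208012 = C_12.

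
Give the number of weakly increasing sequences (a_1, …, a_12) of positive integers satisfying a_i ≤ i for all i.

208012

Weakly increasing sequences with a_i ≤ i biject with Dyck paths of semilength 12, so there are C_12.
C_12 = C_11 · 2(2·11+1)/(11+2) = 58786 · 46/13 = 208012.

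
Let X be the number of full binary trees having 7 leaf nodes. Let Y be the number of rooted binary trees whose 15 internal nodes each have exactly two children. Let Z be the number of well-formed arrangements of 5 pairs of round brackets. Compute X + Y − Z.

Full binary trees with 7 leaves have 7−1 = 6 internal nodes, so there are C_6 of them. So X = C_6 = 132.
The number of full binary trees on 15 internal nodes is the Catalan number C_15. So Y = C_15 = 9694845.
A balanced arrangement of 5 bracket pairs is a Dyck word of semilength 5, so the count is C_5. So Z = C_5 = 42.
X + Y − Z = 132 + 9694845 − 42 = 9694935.

9694935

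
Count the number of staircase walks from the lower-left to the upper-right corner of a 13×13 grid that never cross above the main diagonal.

Monotone paths in an n×n grid that stay weakly below the diagonal are counted by C_n; here n = 13.
C_13 = 742900.

742900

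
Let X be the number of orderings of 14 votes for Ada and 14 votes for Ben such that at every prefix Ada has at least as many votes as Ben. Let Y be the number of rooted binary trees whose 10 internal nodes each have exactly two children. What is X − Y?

Reading a vote for the leader as '(' and for the other as ')' turns such a sequence into a balanced string of 14 pairs, so the count is C_14. So X = C_14 = 2674440.
The number of full binary trees on 10 internal nodes is the Catalan number C_10. So Y = C_10 = 16796.
X − Y = 2674440 − 16796 = 2657644.

2657644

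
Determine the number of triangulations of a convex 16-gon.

A convex 16-gon is triangulated into 14 triangles, and the number of such triangulations is the Catalan number C_{16−2} = C_14.
C_14 = C(28,14)/15 = 40116600/15 = 2674440.

2674440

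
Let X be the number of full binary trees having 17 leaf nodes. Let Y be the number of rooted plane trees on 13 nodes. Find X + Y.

Full binary trees with 17 leaves have 17−1 = 16 internal nodes, so there are C_16 of them. So X = C_16 = 35357670.
A rooted plane tree on 13 nodes has 12 edges, and such trees are counted by C_12. So Y = C_12 = 208012.
X + Y = 35357670 + 208012 = 35565682.

35565682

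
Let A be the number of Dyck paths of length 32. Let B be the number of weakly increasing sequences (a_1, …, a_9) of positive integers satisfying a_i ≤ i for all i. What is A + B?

35362532

A Dyck path with 16 up-steps and 16 down-steps has semilength 16, so there are C_16 of them. So A = C_16 = 35357670.
Such sub-staircase sequences of length n are counted by C_n; here n = 9. So B = C_9 = 4862.
A + B = 35357670 + 4862 = 35362532.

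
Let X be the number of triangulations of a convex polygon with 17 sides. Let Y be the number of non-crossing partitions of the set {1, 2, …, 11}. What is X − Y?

Triangulations of a convex m-gon are counted by C_{m−2}; with m = 17 this is C_15. So X = C_15 = 9694845.
The non-crossing partitions of [11] form a lattice of size C_11. So Y = C_11 = 58786.
X − Y = 9694845 − 58786 = 9636059.

9636059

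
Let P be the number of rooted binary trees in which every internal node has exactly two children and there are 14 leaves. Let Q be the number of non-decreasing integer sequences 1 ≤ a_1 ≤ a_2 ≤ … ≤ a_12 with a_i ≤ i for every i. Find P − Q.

534888

Full binary trees with 14 leaves have 14−1 = 13 internal nodes, so there are C_13 of them. So P = C_13 = 742900.
Such sub-staircase sequences of length n are counted by C_n; here n = 12. So Q = C_12 = 208012.
P − Q = 742900 − 208012 = 534888.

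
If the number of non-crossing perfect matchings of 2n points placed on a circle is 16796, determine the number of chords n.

10

Non-crossing pairings of 2n points on a circle are counted by C_n, and C_10 = 16796.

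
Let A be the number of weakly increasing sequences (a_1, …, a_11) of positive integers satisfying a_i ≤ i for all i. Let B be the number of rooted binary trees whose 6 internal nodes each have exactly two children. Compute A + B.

58918

Weakly increasing sequences with a_i ≤ i biject with Dyck paths of semilength 11, so there are C_11. So A = C_11 = 58786.
Full binary trees with n internal nodes are counted by C_n; here n = 6. So B = C_6 = 132.
A + B = 58786 + 132 = 58918.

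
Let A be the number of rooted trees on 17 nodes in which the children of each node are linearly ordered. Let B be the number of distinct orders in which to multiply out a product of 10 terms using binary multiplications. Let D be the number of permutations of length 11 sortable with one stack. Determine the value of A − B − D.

35294022

Rooted ordered (plane) trees on m nodes have m−1 edges and are counted by C_{m−1}; m = 17 gives C_16. So A = C_16 = 35357670.
Ways to associate a product of 10 factors correspond to binary trees on 10 leaves, so the count is C_9. So B = C_9 = 4862.
By Knuth's characterisation, the stack-sortable permutations of length 11 are the 231-avoiders, numbering C_11. So D = C_11 = 58786.
A − B − D = 35357670 − 4862 − 58786 = 35294022.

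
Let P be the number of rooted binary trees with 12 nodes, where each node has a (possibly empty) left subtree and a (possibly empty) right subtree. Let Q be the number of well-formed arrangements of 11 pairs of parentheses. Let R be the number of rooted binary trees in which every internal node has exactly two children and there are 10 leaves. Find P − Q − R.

144364

There are C_n binary search tree shapes on n keys; with n = 12 that is C_12. So P = C_12 = 208012.
Balanced strings of n pairs of brackets are counted by C_n; here n = 11. So Q = C_11 = 58786.
Full binary trees with 10 leaves have 10−1 = 9 internal nodes, so there are C_9 of them. So R = C_9 = 4862.
P − Q − R = 208012 − 58786 − 4862 = 144364.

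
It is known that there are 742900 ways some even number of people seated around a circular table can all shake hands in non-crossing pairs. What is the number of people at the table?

26

Non-crossing handshake pairings of 2n people are counted by C_n, and C_13 = 742900.
So n = 13, and there are 2n = 26 people.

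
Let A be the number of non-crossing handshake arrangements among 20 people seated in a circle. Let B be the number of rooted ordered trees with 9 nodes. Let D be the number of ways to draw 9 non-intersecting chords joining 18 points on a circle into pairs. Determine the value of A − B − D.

10504

Non-crossing handshake pairings of 2n people are counted by C_n; 20 people gives n = 10. So A = C_10 = 16796.
Rooted ordered (plane) trees on m nodes have m−1 edges and are counted by C_{m−1}; m = 9 gives C_8. So B = C_8 = 1430.
Non-crossing perfect matchings of 2n points on a circle are counted by C_n; with 18 points, n = 9. So D = C_9 = 4862.
A − B − D = 16796 − 1430 − 4862 = 10504.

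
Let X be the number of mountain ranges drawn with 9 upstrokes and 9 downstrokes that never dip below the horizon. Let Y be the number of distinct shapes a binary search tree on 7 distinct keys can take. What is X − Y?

4433

A Dyck path with 9 up-steps and 9 down-steps has semilength 9, so there are C_9 of them. So X = C_9 = 4862.
Binary trees (left/right distinguished) on n nodes are counted by C_n; here n = 7. So Y = C_7 = 429.
X − Y = 4862 − 429 = 4433.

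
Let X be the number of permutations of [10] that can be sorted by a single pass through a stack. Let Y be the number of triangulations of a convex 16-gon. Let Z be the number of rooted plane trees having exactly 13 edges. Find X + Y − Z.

1948336

Stack-sortable permutations are exactly the 231-avoiding ones, counted by C_n; here n = 10. So X = C_10 = 16796.
Triangulations of a convex m-gon are counted by C_{m−2}; with m = 16 this is C_14. So Y = C_14 = 2674440.
A rooted plane tree with 13 edges has 14 nodes, and the count is C_13. So Z = C_13 = 742900.
X + Y − Z = 16796 + 2674440 − 742900 = 1948336.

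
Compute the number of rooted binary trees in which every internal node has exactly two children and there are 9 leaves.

A full binary tree with L leaves has L−1 internal nodes and is counted by C_{L−1}; L = 9 gives C_8.
C_8 = C(16,8)/9 = 12870/9 = 1430.

1430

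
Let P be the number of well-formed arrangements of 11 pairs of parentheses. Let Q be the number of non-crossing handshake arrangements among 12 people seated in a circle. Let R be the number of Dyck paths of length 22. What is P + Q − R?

132

Balanced strings of n pairs of brackets are counted by C_n; here n = 11. So P = C_11 = 58786.
Non-crossing handshake pairings of 2n people are counted by C_n; 12 people gives n = 6. So Q = C_6 = 132.
Dyck paths of semilength n (length 2n) are counted by C_n; here n = 11. So R = C_11 = 58786.
P + Q − R = 58786 + 132 − 58786 = 132.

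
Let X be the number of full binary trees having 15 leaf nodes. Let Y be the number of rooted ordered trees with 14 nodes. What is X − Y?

1931540

Full binary trees with 15 leaves have 15−1 = 14 internal nodes, so there are C_14 of them. So X = C_14 = 2674440.
A rooted plane tree on 14 nodes has 13 edges, and such trees are counted by C_13. So Y = C_13 = 742900.
X − Y = 2674440 − 742900 = 1931540.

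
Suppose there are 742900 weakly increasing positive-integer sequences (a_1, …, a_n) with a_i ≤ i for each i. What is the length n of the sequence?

13

Such sub-staircase sequences of length n are counted by C_n. Since C_13 = 742900, the index is 13.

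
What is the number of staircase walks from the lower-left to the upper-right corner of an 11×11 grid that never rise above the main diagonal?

Sub-diagonal monotone paths from (0,0) to (11,11) biject with Dyck paths of semilength 11, giving C_11.
C_11 = C_10 · 2(2·10+1)/(10+2) = 16796 · 42/12 = 58786.

58786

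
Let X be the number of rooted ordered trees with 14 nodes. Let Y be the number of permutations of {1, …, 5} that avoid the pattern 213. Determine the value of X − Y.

742858

A rooted plane tree on 14 nodes has 13 edges, and such trees are counted by C_13. So X = C_13 = 742900.
For any fixed pattern of length 3, the pattern-avoiding permutations of [5] number C_5. So Y = C_5 = 42.
X − Y = 742900 − 42 = 742858.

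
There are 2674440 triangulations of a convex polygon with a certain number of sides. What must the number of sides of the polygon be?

16

Triangulations of a convex m-gon are counted by C_{m−2}, and C_14 = 2674440.
So m − 2 = 14, giving m = 16 sides.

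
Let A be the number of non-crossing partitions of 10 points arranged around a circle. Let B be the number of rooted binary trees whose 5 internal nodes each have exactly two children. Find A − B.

16754

Non-crossing partitions of an n-element set are counted by C_n; here n = 10. So A = C_10 = 16796.
Full binary trees with n internal nodes are counted by C_n; here n = 5. So B = C_5 = 42.
A − B = 16796 − 42 = 16754.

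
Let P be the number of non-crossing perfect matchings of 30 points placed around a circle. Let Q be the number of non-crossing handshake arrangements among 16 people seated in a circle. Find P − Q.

Pairing 30 circle points by 15 non-crossing chords gives C_15 matchings. So P = C_15 = 9694845.
With 16 = 2·8 people, non-crossing handshake pairings are non-crossing perfect matchings on a circle, counted by C_8. So Q = C_8 = 1430.
P − Q = 9694845 − 1430 = 9693415.

9693415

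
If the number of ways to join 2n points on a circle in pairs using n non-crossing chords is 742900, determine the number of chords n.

13

Non-crossing pairings of 2n points on a circle are counted by C_n; 742900 = C_13.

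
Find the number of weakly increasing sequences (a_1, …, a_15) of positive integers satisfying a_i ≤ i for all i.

Weakly increasing sequences with a_i ≤ i biject with Dyck paths of semilength 15, so there are C_15.
C_15 = 9694845.

9694845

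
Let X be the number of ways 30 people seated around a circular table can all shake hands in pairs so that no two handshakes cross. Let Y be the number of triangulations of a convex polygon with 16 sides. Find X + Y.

Non-crossing handshake pairings of 2n people are counted by C_n; 30 people gives n = 15. So X = C_15 = 9694845.
Triangulations of a convex m-gon are counted by C_{m−2}; with m = 16 this is C_14. So Y = C_14 = 2674440.
X + Y = 9694845 + 2674440 = 12369285.

12369285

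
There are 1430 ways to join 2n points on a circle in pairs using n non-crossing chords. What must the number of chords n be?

8

Non-crossing pairings of 2n points on a circle are counted by C_n. Since C_8 = 1430, the index is 8.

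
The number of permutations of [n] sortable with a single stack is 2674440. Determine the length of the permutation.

14

Stack-sortable permutations of [n] are counted by C_n; 2674440 = C_14.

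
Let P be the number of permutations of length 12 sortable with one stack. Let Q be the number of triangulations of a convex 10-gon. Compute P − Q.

Stack-sortable permutations are exactly the 231-avoiding ones, counted by C_n; here n = 12. So P = C_12 = 208012.
The number of triangulations of a 10-gon is the Catalan number C_8 (index = sides − 2). So Q = C_8 = 1430.
P − Q = 208012 − 1430 = 206582.

206582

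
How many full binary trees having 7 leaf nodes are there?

Full binary trees with 7 leaves have 7−1 = 6 internal nodes, so there are C_6 of them.
C_6 = 132.

132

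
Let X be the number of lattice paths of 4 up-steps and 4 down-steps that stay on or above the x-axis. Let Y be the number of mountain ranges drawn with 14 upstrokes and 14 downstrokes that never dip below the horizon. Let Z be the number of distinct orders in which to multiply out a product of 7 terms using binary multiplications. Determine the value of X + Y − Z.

A Dyck path with 4 up-steps and 4 down-steps has semilength 4, so there are C_4 of them. So X = C_4 = 14.
Paths of 14 up- and 14 down-steps that never dip below the axis are Dyck paths; their count is C_14. So Y = C_14 = 2674440.
Parenthesizations of m factors correspond to full binary trees with m leaves, counted by C_{m−1}; m = 7 gives C_6. So Z = C_6 = 132.
X + Y − Z = 14 + 2674440 − 132 = 2674322.

2674322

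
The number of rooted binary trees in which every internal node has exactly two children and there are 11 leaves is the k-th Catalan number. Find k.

10

A full binary tree with L leaves has L−1 internal nodes and is counted by C_{L−1}; L = 11 gives C_10.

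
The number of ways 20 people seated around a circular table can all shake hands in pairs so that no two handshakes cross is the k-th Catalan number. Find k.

Non-crossing handshake pairings of 2n people are counted by C_n; 20 people gives n = 10.

10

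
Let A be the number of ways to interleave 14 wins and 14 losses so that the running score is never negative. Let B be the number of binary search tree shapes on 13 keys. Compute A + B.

Ballot sequences with n votes each where one side never trails are Dyck words, counted by C_n; here n = 14. So A = C_14 = 2674440.
There are C_n binary search tree shapes on n keys; with n = 13 that is C_13. So B = C_13 = 742900.
A + B = 2674440 + 742900 = 3417340.

3417340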